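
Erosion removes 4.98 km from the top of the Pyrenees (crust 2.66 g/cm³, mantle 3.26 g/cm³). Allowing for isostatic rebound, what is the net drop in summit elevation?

Rebound u = e ρ_c/ρ_m = 4.98 km × 2.66/3.26 = 4.063 km.
Net surface drop = e − u = 4.98 km − 4.063 km = e (ρ_m − ρ_c)/ρ_m = 0.917 km.

0.917 km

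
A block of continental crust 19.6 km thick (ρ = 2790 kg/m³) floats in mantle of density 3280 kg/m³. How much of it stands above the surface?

2.93 km

Floating equilibrium: submerged depth d = t ρ_obj/ρ_fluid = 19.6 km × 2790/3280 = 16.67 km.
Freeboard = t − d = 19.6 km − 16.67 km = 2.93 km.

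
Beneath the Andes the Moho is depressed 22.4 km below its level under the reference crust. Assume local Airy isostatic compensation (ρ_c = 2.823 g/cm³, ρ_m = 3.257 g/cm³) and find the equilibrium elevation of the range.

3.44 km

Equating mass per unit area of the two columns: ρ_c h = (ρ_m − ρ_c) r.
h = r (ρ_m − ρ_c) / ρ_c = 22.4 km × (3.257 − 2.823) / 2.823 = 3.44 km.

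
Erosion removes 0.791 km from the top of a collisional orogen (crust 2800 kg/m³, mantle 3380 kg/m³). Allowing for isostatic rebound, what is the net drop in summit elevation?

Rebound u = e ρ_c/ρ_m = 0.791 km × 2800/3380 = 0.6553 km.
Net surface drop = e − u = 0.791 km − 0.6553 km = e (ρ_m − ρ_c)/ρ_m = 0.136 km.

0.136 km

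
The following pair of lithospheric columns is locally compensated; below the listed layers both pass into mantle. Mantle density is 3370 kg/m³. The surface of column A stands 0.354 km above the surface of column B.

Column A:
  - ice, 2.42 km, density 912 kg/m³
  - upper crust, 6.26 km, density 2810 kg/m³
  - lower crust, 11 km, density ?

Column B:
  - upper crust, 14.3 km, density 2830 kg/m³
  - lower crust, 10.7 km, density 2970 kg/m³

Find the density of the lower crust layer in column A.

3030 kg/m³

Take the compensation level at the base of the deeper column (depth z_c below the surface of column A) and equate Σ ρ_i t_i down to z_c; mantle fills any gap and the z_c terms cancel.
Column A: 2.42×912 + 6.26×2810 + 11×ρ + (z_c − 19.68)×3370
Column B: 0.354×0 + 14.3×2830 + 10.7×2970 + (z_c − 0.354 − 25)×3370
The z_c×3370 term appears on both sides and cancels. Collect the known terms of each column as K = Σ(ρt)_known − 3370 × (depth of known layers): K_A = 19797.64 − 3370×19.68 = −46523.96; K_B = 72248 − 3370×(0.354 + 25) = −13194.98.
Balance: K_A + 11×ρ = K_B, so ρ = (K_B − K_A)/11 = 33329/11 = 3030 kg/m³.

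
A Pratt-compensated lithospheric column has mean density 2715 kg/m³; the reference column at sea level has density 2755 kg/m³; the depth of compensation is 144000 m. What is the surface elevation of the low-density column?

2120 m

ρ_ref D = ρ (D + h) → h = D (ρ_ref − ρ)/ρ.
h = 144000 m × (2755 − 2715)/2715 = 2120 m.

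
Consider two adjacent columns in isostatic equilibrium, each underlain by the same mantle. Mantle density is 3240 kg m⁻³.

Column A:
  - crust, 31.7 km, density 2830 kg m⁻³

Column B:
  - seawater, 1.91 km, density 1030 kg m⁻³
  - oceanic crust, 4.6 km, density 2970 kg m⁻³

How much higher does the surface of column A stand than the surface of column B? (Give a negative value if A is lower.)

For any compensation level in the mantle, the mantle terms cancel and isostasy reduces to e = (Σt_A − Σt_B) − (Σ(ρt)_A − Σ(ρt)_B) / ρ_m.
Σt_A = 31.7 km; Σt_B = 6.51 km; Σ(ρt)_A = 89711; Σ(ρt)_B = 15629.3 (in km·kg m⁻³).
e = (31.7 − 6.51) − (89711 − 15629.3) / 3240 = 2.33 km.

2.33 km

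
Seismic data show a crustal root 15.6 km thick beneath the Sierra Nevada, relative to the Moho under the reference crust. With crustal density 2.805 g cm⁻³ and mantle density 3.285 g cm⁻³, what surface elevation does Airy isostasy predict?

For local isostatic compensation: ρ_c h = (ρ_m − ρ_c) r.
h = r (ρ_m − ρ_c) / ρ_c = 15.6 km × (3.285 − 2.805) / 2.805 = 2.67 km.

2.67 km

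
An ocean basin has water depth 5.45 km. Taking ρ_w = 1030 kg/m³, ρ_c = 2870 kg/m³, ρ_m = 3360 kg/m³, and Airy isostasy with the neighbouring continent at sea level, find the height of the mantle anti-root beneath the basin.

20.5 km

Balancing pressure at the compensation depth: replacing crust with seawater at the top is compensated by replacing crust with mantle at the base: d (ρ_c − ρ_w) = a (ρ_m − ρ_c).
a = d (ρ_c − ρ_w)/(ρ_m − ρ_c) = 5.45 km × 1840/490 = 20.5 km.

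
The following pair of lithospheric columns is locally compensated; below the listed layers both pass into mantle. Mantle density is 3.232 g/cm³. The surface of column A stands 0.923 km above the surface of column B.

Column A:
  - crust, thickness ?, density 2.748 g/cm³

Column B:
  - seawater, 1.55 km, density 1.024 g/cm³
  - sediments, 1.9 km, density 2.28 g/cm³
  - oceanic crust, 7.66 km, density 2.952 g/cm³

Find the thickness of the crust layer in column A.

Take the compensation level at the base of the deeper column (depth z_c below the surface of column A) and equate Σ ρ_i t_i down to z_c; mantle fills any gap and the z_c terms cancel.
Column A: x×2.748 + (z_c − 0 − x)×3.232
Column B: 0.923×0 + 1.55×1.024 + 1.9×2.28 + 7.66×2.952 + (z_c − 0.923 − 11.11)×3.232
The z_c×3.232 term appears on both sides and cancels. Collect the known terms of each column as K = Σ(ρt)_known − 3.232 × (depth of known layers): K_A = 0 − 3.232×0 = 0; K_B = 28.53152 − 3.232×(0.923 + 11.11) = −10.359136.
Balance: K_A − x×(3.232 − 2.748) = K_B, so x = (K_A − K_B)/(3.232 − 2.748) = 10.3591/0.484 = 21.4 km.

21.4 km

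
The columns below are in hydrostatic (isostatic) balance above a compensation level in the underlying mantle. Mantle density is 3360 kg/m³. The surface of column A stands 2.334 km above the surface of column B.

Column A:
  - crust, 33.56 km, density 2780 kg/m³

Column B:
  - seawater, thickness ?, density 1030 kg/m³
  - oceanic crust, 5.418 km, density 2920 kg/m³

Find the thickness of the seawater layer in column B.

3.97 km

Take the compensation level at the base of the deeper column (depth z_c below the surface of column A) and equate Σ ρ_i t_i down to z_c; mantle fills any gap and the z_c terms cancel.
Column A: 33.56×2780 + (z_c − 33.56)×3360
Column B: 2.334×0 + x×1030 + 5.418×2920 + (z_c − 2.334 − 5.418 − x)×3360
The z_c×3360 term appears on both sides and cancels. Collect the known terms of each column as K = Σ(ρt)_known − 3360 × (depth of known layers): K_A = 93296.8 − 3360×33.56 = −19464.8; K_B = 15820.56 − 3360×(2.334 + 5.418) = −10226.16.
Balance: K_A = K_B − x×(3360 − 1030), so x = (K_B − K_A)/(3360 − 1030) = 9238.64/2330 = 3.97 km.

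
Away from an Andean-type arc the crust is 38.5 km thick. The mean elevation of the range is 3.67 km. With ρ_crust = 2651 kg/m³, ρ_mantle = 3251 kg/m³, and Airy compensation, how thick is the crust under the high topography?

Root depth r = h ρ_c / (ρ_m − ρ_c) = 3.67 km × 2651 / 600 = 16.22 km.
Total thickness = T + h + r = 38.5 km + 3.67 km + 16.22 km = 58.4 km.

58.4 km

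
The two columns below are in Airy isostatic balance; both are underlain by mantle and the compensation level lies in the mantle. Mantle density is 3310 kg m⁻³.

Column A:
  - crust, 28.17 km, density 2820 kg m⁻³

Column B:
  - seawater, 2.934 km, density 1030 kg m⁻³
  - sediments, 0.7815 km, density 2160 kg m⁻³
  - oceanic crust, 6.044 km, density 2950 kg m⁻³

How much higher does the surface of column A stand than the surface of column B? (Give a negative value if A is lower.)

For any compensation level in the mantle, the mantle terms cancel and isostasy reduces to e = (Σt_A − Σt_B) − (Σ(ρt)_A − Σ(ρt)_B) / ρ_m.
Σt_A = 28.17 km; Σt_B = 9.7595 km; Σ(ρt)_A = 79439.4; Σ(ρt)_B = 22539.86 (in km·kg m⁻³).
e = (28.17 − 9.7595) − (79439.4 − 22539.86) / 3310 = 1.22 km.

1.22 km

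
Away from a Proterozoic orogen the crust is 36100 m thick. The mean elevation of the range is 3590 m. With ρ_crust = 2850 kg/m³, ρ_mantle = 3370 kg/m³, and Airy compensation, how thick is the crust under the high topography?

Root depth r = h ρ_c / (ρ_m − ρ_c) = 3590 m × 2850 / 520 = 19680 m.
Total thickness = T + h + r = 36100 m + 3590 m + 19680 m = 59400 m.

59400 m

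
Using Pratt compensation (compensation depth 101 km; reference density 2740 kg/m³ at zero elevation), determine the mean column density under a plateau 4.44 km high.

Pratt balance: ρ_ref D = ρ (D + h).
ρ = ρ_ref D/(D + h) = 2740 × 101 km/(101 km + 4.44 km) = 2620 kg/m³.

2620 kg/m³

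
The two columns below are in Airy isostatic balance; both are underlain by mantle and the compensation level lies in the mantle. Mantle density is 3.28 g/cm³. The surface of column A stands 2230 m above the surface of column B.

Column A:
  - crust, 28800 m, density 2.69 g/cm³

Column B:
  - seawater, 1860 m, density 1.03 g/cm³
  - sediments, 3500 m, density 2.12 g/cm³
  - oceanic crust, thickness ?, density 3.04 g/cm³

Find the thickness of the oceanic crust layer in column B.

Take the compensation level at the base of the deeper column (depth z_c below the surface of column A) and equate Σ ρ_i t_i down to z_c; mantle fills any gap and the z_c terms cancel.
Column A: 28800×2.69 + (z_c − 28800)×3.28
Column B: 2230×0 + 1860×1.03 + 3500×2.12 + x×3.04 + (z_c − 2230 − 5360 − x)×3.28
The z_c×3.28 term appears on both sides and cancels. Collect the known terms of each column as K = Σ(ρt)_known − 3.28 × (depth of known layers): K_A = 77472 − 3.28×28800 = −16992; K_B = 9335.8 − 3.28×(2230 + 5360) = −15559.4.
Balance: K_A = K_B − x×(3.28 − 3.04), so x = (K_B − K_A)/(3.28 − 3.04) = 1432.6/0.24 = 5970 m.

5970 m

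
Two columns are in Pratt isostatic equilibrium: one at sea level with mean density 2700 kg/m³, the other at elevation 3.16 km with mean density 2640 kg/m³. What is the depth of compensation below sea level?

ρ_ref D = ρ (D + h) → D (ρ_ref − ρ) = ρ h.
D = ρ h/(ρ_ref − ρ) = 2640 × 3.16 km/(2700 − 2640) = 139 km.

139 km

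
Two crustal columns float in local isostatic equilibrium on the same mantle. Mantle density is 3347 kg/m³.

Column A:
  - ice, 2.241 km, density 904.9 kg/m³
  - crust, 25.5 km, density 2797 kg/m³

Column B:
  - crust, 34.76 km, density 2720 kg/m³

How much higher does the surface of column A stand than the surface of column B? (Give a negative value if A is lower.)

−0.686 km

For any compensation level in the mantle, the mantle terms cancel and isostasy reduces to e = (Σt_A − Σt_B) − (Σ(ρt)_A − Σ(ρt)_B) / ρ_m.
Σt_A = 27.741 km; Σt_B = 34.76 km; Σ(ρt)_A = 73351.3809; Σ(ρt)_B = 94547.2 (in km·kg/m³).
e = (27.741 − 34.76) − (73351.3809 − 94547.2) / 3347 = −0.686 km.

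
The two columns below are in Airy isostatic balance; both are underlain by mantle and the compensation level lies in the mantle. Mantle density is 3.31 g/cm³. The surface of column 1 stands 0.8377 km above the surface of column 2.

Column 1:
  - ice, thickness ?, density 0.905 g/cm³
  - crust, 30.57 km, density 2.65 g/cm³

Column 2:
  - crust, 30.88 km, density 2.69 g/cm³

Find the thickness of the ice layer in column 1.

0.724 km

Take the compensation level at the base of the deeper column (depth z_c below the surface of column 1) and equate Σ ρ_i t_i down to z_c; mantle fills any gap and the z_c terms cancel.
Column 1: x×0.905 + 30.57×2.65 + (z_c − 30.57 − x)×3.31
Column 2: 0.8377×0 + 30.88×2.69 + (z_c − 0.8377 − 30.88)×3.31
The z_c×3.31 term appears on both sides and cancels. Collect the known terms of each column as K = Σ(ρt)_known − 3.31 × (depth of known layers): K_1 = 81.0105 − 3.31×30.57 = −20.1762; K_2 = 83.0672 − 3.31×(0.8377 + 30.88) = −21.918387.
Balance: K_1 − x×(3.31 − 0.905) = K_2, so x = (K_1 − K_2)/(3.31 − 0.905) = 1.74219/2.405 = 0.724 km.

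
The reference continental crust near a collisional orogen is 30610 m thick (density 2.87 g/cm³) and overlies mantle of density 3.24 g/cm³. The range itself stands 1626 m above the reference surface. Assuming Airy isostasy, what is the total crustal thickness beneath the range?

Root depth r = h ρ_c / (ρ_m − ρ_c) = 1626 m × 2.87 / 0.37 = 12610 m.
Total thickness = T + h + r = 30610 m + 1626 m + 12610 m = 44800 m.

44800 m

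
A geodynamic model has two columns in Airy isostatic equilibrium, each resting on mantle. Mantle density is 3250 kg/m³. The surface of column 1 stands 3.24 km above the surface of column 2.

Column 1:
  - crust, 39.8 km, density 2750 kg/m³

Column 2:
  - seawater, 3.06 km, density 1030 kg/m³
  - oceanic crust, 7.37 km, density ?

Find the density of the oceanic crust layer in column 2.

2900 kg/m³

Take the compensation level at the base of the deeper column (depth z_c below the surface of column 1) and equate Σ ρ_i t_i down to z_c; mantle fills any gap and the z_c terms cancel.
Column 1: 39.8×2750 + (z_c − 39.8)×3250
Column 2: 3.24×0 + 3.06×1030 + 7.37×ρ + (z_c − 3.24 − 10.43)×3250
The z_c×3250 term appears on both sides and cancels. Collect the known terms of each column as K = Σ(ρt)_known − 3250 × (depth of known layers): K_1 = 109450 − 3250×39.8 = −19900; K_2 = 3151.8 − 3250×(3.24 + 10.43) = −41275.7.
Balance: K_1 = K_2 + 7.37×ρ, so ρ = (K_1 − K_2)/7.37 = 21375.7/7.37 = 2900 kg/m³.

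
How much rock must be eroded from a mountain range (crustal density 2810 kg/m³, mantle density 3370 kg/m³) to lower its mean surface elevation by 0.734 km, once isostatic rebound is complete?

4.42 km

Net drop Δ = e − u = e − e ρ_c/ρ_m = e (ρ_m − ρ_c)/ρ_m.
e = Δ ρ_m/(ρ_m − ρ_c) = 0.734 km × 3370/560 = 4.42 km.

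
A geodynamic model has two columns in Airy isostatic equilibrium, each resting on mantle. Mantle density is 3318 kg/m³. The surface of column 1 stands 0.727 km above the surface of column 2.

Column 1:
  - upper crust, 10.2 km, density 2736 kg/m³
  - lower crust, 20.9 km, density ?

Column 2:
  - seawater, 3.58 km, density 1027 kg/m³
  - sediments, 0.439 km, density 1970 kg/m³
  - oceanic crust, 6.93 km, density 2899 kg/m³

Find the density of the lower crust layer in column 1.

2930 kg/m³

Take the compensation level at the base of the deeper column (depth z_c below the surface of column 1) and equate Σ ρ_i t_i down to z_c; mantle fills any gap and the z_c terms cancel.
Column 1: 10.2×2736 + 20.9×ρ + (z_c − 31.1)×3318
Column 2: 0.727×0 + 3.58×1027 + 0.439×1970 + 6.93×2899 + (z_c − 0.727 − 10.949)×3318
The z_c×3318 term appears on both sides and cancels. Collect the known terms of each column as K = Σ(ρt)_known − 3318 × (depth of known layers): K_1 = 27907.2 − 3318×31.1 = −75282.6; K_2 = 24631.56 − 3318×(0.727 + 10.949) = −14109.408.
Balance: K_1 + 20.9×ρ = K_2, so ρ = (K_2 − K_1)/20.9 = 61173.2/20.9 = 2930 kg/m³.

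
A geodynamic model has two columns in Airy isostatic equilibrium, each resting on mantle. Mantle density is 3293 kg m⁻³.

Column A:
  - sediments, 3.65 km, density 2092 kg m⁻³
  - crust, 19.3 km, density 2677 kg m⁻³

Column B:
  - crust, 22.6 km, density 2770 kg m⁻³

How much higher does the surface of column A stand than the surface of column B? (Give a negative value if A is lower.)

For any compensation level in the mantle, the mantle terms cancel and isostasy reduces to e = (Σt_A − Σt_B) − (Σ(ρt)_A − Σ(ρt)_B) / ρ_m.
Σt_A = 22.95 km; Σt_B = 22.6 km; Σ(ρt)_A = 59301.9; Σ(ρt)_B = 62602 (in km·kg m⁻³).
e = (22.95 − 22.6) − (59301.9 − 62602) / 3293 = 1.35 km.

1.35 km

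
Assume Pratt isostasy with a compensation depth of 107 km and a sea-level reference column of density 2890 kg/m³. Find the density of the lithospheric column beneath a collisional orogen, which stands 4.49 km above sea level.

2770 kg/m³

Pratt balance: ρ_ref D = ρ (D + h).
ρ = ρ_ref D/(D + h) = 2890 × 107 km/(107 km + 4.49 km) = 2770 kg/m³.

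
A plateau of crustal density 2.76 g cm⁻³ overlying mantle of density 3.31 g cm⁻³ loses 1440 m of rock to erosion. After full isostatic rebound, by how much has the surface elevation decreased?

Rebound u = e ρ_c/ρ_m = 1440 m × 2.76/3.31 = 1201 m.
Net surface drop = e − u = 1440 m − 1201 m = e (ρ_m − ρ_c)/ρ_m = 239 m.

239 m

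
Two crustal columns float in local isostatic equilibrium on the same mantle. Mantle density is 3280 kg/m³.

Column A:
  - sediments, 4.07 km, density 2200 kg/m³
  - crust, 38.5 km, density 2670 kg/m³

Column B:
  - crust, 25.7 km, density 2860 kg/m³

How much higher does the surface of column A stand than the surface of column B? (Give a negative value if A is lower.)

5.21 km

For any compensation level in the mantle, the mantle terms cancel and isostasy reduces to e = (Σt_A − Σt_B) − (Σ(ρt)_A − Σ(ρt)_B) / ρ_m.
Σt_A = 42.57 km; Σt_B = 25.7 km; Σ(ρt)_A = 111749; Σ(ρt)_B = 73502 (in km·kg/m³).
e = (42.57 − 25.7) − (111749 − 73502) / 3280 = 5.21 km.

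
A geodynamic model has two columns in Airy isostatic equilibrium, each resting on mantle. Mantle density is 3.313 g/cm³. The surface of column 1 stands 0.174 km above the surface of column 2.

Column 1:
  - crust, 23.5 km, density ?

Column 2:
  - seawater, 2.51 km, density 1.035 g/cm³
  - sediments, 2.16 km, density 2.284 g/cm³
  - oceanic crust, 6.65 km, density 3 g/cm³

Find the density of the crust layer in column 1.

2.86 g/cm³

Take the compensation level at the base of the deeper column (depth z_c below the surface of column 1) and equate Σ ρ_i t_i down to z_c; mantle fills any gap and the z_c terms cancel.
Column 1: 23.5×ρ + (z_c − 23.5)×3.313
Column 2: 0.174×0 + 2.51×1.035 + 2.16×2.284 + 6.65×3 + (z_c − 0.174 − 11.32)×3.313
The z_c×3.313 term appears on both sides and cancels. Collect the known terms of each column as K = Σ(ρt)_known − 3.313 × (depth of known layers): K_1 = 0 − 3.313×23.5 = −77.8555; K_2 = 27.48129 − 3.313×(0.174 + 11.32) = −10.598332.
Balance: K_1 + 23.5×ρ = K_2, so ρ = (K_2 − K_1)/23.5 = 67.2572/23.5 = 2.86 g/cm³.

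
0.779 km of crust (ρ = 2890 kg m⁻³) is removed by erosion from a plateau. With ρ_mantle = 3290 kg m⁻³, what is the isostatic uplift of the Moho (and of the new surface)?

0.684 km

Unloading: uplift u = e ρ_c/ρ_m = 0.779 km × 2890/3290 = 0.684 km.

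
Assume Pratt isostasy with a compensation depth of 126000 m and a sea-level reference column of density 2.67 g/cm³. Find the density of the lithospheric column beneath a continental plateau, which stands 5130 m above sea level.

Pratt balance: ρ_ref D = ρ (D + h).
ρ = ρ_ref D/(D + h) = 2.67 × 126000 m/(126000 m + 5130 m) = 2.57 g/cm³.

2.57 g/cm³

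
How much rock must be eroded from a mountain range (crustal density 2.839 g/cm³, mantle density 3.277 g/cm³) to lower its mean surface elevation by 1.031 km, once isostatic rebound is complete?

7.71 km

Net drop Δ = e − u = e − e ρ_c/ρ_m = e (ρ_m − ρ_c)/ρ_m.
e = Δ ρ_m/(ρ_m − ρ_c) = 1.031 km × 3.277/0.438 = 7.71 km.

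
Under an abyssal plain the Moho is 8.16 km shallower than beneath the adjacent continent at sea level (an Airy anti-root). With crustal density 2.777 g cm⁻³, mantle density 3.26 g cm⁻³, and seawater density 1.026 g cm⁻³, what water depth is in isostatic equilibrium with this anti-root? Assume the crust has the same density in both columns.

Replacing a thickness d of crust by seawater at the top must be balanced by replacing crust with mantle at the base: d (ρ_c − ρ_w) = a (ρ_m − ρ_c).
d = a (ρ_m − ρ_c)/(ρ_c − ρ_w) = 8.16 km × 0.483/1.751 = 2.25 km.

2.25 km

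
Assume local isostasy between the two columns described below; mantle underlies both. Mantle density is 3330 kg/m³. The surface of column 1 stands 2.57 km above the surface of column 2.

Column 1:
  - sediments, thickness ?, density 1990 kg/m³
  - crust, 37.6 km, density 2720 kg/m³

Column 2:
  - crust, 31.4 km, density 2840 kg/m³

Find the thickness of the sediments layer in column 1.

Take the compensation level at the base of the deeper column (depth z_c below the surface of column 1) and equate Σ ρ_i t_i down to z_c; mantle fills any gap and the z_c terms cancel.
Column 1: x×1990 + 37.6×2720 + (z_c − 37.6 − x)×3330
Column 2: 2.57×0 + 31.4×2840 + (z_c − 2.57 − 31.4)×3330
The z_c×3330 term appears on both sides and cancels. Collect the known terms of each column as K = Σ(ρt)_known − 3330 × (depth of known layers): K_1 = 102272 − 3330×37.6 = −22936; K_2 = 89176 − 3330×(2.57 + 31.4) = −23944.1.
Balance: K_1 − x×(3330 − 1990) = K_2, so x = (K_1 − K_2)/(3330 − 1990) = 1008.1/1340 = 0.752 km.

0.752 km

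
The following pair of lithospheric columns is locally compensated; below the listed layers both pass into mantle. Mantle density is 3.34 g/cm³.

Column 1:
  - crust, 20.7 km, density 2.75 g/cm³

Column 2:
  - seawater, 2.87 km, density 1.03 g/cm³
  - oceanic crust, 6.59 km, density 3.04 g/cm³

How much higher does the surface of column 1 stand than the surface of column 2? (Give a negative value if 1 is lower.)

For any compensation level in the mantle, the mantle terms cancel and isostasy reduces to e = (Σt_1 − Σt_2) − (Σ(ρt)_1 − Σ(ρt)_2) / ρ_m.
Σt_1 = 20.7 km; Σt_2 = 9.46 km; Σ(ρt)_1 = 56.925; Σ(ρt)_2 = 22.9897 (in km·g/cm³).
e = (20.7 − 9.46) − (56.925 − 22.9897) / 3.34 = 1.08 km.

1.08 km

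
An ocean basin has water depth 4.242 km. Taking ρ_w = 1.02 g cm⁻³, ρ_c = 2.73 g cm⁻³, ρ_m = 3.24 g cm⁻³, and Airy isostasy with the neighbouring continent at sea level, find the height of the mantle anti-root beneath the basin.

Balancing pressure at the compensation depth: replacing crust with seawater at the top is compensated by replacing crust with mantle at the base: d (ρ_c − ρ_w) = a (ρ_m − ρ_c).
a = d (ρ_c − ρ_w)/(ρ_m − ρ_c) = 4.242 km × 1.71/0.51 = 14.2 km.

14.2 km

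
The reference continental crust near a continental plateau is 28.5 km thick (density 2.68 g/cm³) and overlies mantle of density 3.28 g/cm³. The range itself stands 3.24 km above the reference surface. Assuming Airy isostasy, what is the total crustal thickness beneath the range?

46.2 km

Root depth r = h ρ_c / (ρ_m − ρ_c) = 3.24 km × 2.68 / 0.6 = 14.47 km.
Total thickness = T + h + r = 28.5 km + 3.24 km + 14.47 km = 46.2 km.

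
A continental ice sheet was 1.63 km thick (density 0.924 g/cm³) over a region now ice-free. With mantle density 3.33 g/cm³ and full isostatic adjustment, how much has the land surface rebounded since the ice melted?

Removing the load lets mantle flow back in; uplift u satisfies ρ_ice t = ρ_m u.
u = t ρ_ice/ρ_m = 1.63 km × 0.924/3.33 = 0.452 km.

0.452 km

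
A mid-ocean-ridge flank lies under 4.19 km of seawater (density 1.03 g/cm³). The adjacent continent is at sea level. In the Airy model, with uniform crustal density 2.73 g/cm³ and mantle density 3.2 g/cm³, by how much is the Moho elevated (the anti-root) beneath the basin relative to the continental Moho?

Equating mass per unit area of the two columns: replacing crust with seawater at the top is compensated by replacing crust with mantle at the base: d (ρ_c − ρ_w) = a (ρ_m − ρ_c).
a = d (ρ_c − ρ_w)/(ρ_m − ρ_c) = 4.19 km × 1.7/0.47 = 15.2 km.

15.2 km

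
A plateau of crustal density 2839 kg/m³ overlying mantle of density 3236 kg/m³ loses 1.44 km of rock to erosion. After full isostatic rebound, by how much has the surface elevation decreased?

0.177 km

Rebound u = e ρ_c/ρ_m = 1.44 km × 2839/3236 = 1.263 km.
Net surface drop = e − u = 1.44 km − 1.263 km = e (ρ_m − ρ_c)/ρ_m = 0.177 km.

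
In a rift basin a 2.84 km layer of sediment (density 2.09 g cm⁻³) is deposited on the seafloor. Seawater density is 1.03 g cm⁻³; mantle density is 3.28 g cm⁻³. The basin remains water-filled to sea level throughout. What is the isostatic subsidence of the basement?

1.34 km

Submarine loading: the sediment displaces seawater, and the subsidence is in turn flooded, so s (ρ_m − ρ_w) = t (ρ_sed − ρ_w).
s = 2.84 km × (2.09 − 1.03) / (3.28 − 1.03) = 1.34 km.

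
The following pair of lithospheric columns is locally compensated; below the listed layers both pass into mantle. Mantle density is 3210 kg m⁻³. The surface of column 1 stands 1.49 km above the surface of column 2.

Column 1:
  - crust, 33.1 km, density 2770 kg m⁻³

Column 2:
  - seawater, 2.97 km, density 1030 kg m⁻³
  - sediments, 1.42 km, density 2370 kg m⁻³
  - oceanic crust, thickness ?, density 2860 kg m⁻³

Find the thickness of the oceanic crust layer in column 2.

6.04 km

Take the compensation level at the base of the deeper column (depth z_c below the surface of column 1) and equate Σ ρ_i t_i down to z_c; mantle fills any gap and the z_c terms cancel.
Column 1: 33.1×2770 + (z_c − 33.1)×3210
Column 2: 1.49×0 + 2.97×1030 + 1.42×2370 + x×2860 + (z_c − 1.49 − 4.39 − x)×3210
The z_c×3210 term appears on both sides and cancels. Collect the known terms of each column as K = Σ(ρt)_known − 3210 × (depth of known layers): K_1 = 91687 − 3210×33.1 = −14564; K_2 = 6424.5 − 3210×(1.49 + 4.39) = −12450.3.
Balance: K_1 = K_2 − x×(3210 − 2860), so x = (K_2 − K_1)/(3210 − 2860) = 2113.7/350 = 6.04 km.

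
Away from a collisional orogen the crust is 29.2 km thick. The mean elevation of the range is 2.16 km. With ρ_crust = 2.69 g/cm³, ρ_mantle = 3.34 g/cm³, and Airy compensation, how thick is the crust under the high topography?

Root depth r = h ρ_c / (ρ_m − ρ_c) = 2.16 km × 2.69 / 0.65 = 8.939 km.
Total thickness = T + h + r = 29.2 km + 2.16 km + 8.939 km = 40.3 km.

40.3 km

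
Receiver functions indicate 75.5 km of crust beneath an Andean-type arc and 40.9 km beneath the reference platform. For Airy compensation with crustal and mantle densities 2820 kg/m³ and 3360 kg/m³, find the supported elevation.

Excess crust Δ = 75.5 km − 40.9 km = 34.6 km, split between elevation h and root r with h + r = Δ.
Airy balance ρ_c h = (ρ_m − ρ_c) r gives r = h ρ_c/(ρ_m − ρ_c), so h (1 + ρ_c/(ρ_m − ρ_c)) = Δ, i.e. h = Δ (ρ_m − ρ_c)/ρ_m.
h = 34.6 km × 540/3360 = 5.56 km.

5.56 km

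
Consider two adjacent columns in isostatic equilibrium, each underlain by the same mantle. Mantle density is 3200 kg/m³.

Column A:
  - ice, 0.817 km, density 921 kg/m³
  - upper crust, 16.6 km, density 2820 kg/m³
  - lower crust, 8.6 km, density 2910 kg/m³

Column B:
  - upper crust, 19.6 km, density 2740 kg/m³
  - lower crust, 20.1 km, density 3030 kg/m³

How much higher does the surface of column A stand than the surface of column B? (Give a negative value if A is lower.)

−0.553 km

For any compensation level in the mantle, the mantle terms cancel and isostasy reduces to e = (Σt_A − Σt_B) − (Σ(ρt)_A − Σ(ρt)_B) / ρ_m.
Σt_A = 26.017 km; Σt_B = 39.7 km; Σ(ρt)_A = 72590.457; Σ(ρt)_B = 114607 (in km·kg/m³).
e = (26.017 − 39.7) − (72590.457 − 114607) / 3200 = −0.553 km.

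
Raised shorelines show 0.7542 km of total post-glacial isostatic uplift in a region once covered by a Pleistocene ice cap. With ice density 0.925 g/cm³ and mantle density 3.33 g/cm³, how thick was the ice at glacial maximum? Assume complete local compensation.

u = t ρ_ice/ρ_m → t = u ρ_m/ρ_ice = 0.7542 km × 3.33/0.925 = 2.72 km.

2.72 km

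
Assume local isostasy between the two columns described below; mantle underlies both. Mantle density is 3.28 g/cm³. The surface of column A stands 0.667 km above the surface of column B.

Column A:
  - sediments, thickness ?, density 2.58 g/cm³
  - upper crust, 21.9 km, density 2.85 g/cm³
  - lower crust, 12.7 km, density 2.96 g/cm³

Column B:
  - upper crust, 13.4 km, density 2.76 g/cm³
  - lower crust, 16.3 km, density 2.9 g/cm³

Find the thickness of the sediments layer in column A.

2.67 km

Take the compensation level at the base of the deeper column (depth z_c below the surface of column A) and equate Σ ρ_i t_i down to z_c; mantle fills any gap and the z_c terms cancel.
Column A: x×2.58 + 21.9×2.85 + 12.7×2.96 + (z_c − 34.6 − x)×3.28
Column B: 0.667×0 + 13.4×2.76 + 16.3×2.9 + (z_c − 0.667 − 29.7)×3.28
The z_c×3.28 term appears on both sides and cancels. Collect the known terms of each column as K = Σ(ρt)_known − 3.28 × (depth of known layers): K_A = 100.007 − 3.28×34.6 = −13.481; K_B = 84.254 − 3.28×(0.667 + 29.7) = −15.34976.
Balance: K_A − x×(3.28 − 2.58) = K_B, so x = (K_A − K_B)/(3.28 − 2.58) = 1.86876/0.7 = 2.67 km.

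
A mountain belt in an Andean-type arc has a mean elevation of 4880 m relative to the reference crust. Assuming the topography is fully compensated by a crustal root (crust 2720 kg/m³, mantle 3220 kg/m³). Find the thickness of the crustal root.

26500 m

Equating mass per unit area of the two columns: the weight of the topography is balanced by the buoyancy of the root, ρ_c h = (ρ_m − ρ_c) r.
r = h · ρ_c / (ρ_m − ρ_c) = 4880 m × 2720 / (3220 − 2720) = 26500 m.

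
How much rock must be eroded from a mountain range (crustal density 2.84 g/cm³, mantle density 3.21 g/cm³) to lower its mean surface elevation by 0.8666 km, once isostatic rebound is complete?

7.52 km

Net drop Δ = e − u = e − e ρ_c/ρ_m = e (ρ_m − ρ_c)/ρ_m.
e = Δ ρ_m/(ρ_m − ρ_c) = 0.8666 km × 3.21/0.37 = 7.52 km.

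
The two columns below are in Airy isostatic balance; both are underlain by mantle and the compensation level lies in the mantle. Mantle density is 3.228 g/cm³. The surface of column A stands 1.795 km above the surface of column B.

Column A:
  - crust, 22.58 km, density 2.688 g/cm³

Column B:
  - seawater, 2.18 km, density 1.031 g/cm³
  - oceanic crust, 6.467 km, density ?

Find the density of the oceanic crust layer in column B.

2.98 g/cm³

Take the compensation level at the base of the deeper column (depth z_c below the surface of column A) and equate Σ ρ_i t_i down to z_c; mantle fills any gap and the z_c terms cancel.
Column A: 22.58×2.688 + (z_c − 22.58)×3.228
Column B: 1.795×0 + 2.18×1.031 + 6.467×ρ + (z_c − 1.795 − 8.647)×3.228
The z_c×3.228 term appears on both sides and cancels. Collect the known terms of each column as K = Σ(ρt)_known − 3.228 × (depth of known layers): K_A = 60.69504 − 3.228×22.58 = −12.1932; K_B = 2.24758 − 3.228×(1.795 + 8.647) = −31.459196.
Balance: K_A = K_B + 6.467×ρ, so ρ = (K_A − K_B)/6.467 = 19.266/6.467 = 2.98 g/cm³.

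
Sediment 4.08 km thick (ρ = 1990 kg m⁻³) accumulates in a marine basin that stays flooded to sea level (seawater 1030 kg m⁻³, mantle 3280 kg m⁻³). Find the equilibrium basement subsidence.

1.74 km

Submarine loading: the sediment displaces seawater, and the subsidence is in turn flooded, so s (ρ_m − ρ_w) = t (ρ_sed − ρ_w).
s = 4.08 km × (1990 − 1030) / (3280 − 1030) = 1.74 km.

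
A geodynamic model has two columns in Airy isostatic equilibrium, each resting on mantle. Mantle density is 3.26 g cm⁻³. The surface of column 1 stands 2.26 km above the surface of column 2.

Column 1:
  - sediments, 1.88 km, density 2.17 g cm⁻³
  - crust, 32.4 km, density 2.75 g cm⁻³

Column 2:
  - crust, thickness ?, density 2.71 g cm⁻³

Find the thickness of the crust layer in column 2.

Take the compensation level at the base of the deeper column (depth z_c below the surface of column 1) and equate Σ ρ_i t_i down to z_c; mantle fills any gap and the z_c terms cancel.
Column 1: 1.88×2.17 + 32.4×2.75 + (z_c − 34.28)×3.26
Column 2: 2.26×0 + x×2.71 + (z_c − 2.26 − 0 − x)×3.26
The z_c×3.26 term appears on both sides and cancels. Collect the known terms of each column as K = Σ(ρt)_known − 3.26 × (depth of known layers): K_1 = 93.1796 − 3.26×34.28 = −18.5732; K_2 = 0 − 3.26×(2.26 + 0) = −7.3676.
Balance: K_1 = K_2 − x×(3.26 − 2.71), so x = (K_2 − K_1)/(3.26 − 2.71) = 11.2056/0.55 = 20.4 km.

20.4 km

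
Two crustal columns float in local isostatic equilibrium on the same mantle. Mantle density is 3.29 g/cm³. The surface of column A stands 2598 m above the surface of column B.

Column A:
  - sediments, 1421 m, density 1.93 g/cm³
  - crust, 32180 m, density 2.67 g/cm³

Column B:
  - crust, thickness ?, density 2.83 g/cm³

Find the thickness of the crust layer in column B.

29000 m

Take the compensation level at the base of the deeper column (depth z_c below the surface of column A) and equate Σ ρ_i t_i down to z_c; mantle fills any gap and the z_c terms cancel.
Column A: 1421×1.93 + 32180×2.67 + (z_c − 33601)×3.29
Column B: 2598×0 + x×2.83 + (z_c − 2598 − 0 − x)×3.29
The z_c×3.29 term appears on both sides and cancels. Collect the known terms of each column as K = Σ(ρt)_known − 3.29 × (depth of known layers): K_A = 88663.13 − 3.29×33601 = −21884.16; K_B = 0 − 3.29×(2598 + 0) = −8547.42.
Balance: K_A = K_B − x×(3.29 − 2.83), so x = (K_B − K_A)/(3.29 − 2.83) = 13336.7/0.46 = 29000 m.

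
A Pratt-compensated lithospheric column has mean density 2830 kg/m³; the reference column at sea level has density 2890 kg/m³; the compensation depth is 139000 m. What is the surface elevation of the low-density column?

ρ_ref D = ρ (D + h) → h = D (ρ_ref − ρ)/ρ.
h = 139000 m × (2890 − 2830)/2830 = 2950 m.

2950 m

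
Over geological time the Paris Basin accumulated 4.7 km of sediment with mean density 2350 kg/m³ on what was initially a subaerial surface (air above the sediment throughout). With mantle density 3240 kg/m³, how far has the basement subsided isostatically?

Subaerial load: s = t ρ_sed / ρ_m = 4.7 km × 2350/3240 = 3.41 km.

3.41 km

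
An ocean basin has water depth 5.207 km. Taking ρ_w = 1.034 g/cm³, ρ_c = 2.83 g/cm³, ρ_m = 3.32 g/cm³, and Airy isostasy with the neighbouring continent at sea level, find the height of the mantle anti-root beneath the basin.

For local isostatic compensation: replacing crust with seawater at the top is compensated by replacing crust with mantle at the base: d (ρ_c − ρ_w) = a (ρ_m − ρ_c).
a = d (ρ_c − ρ_w)/(ρ_m − ρ_c) = 5.207 km × 1.796/0.49 = 19.1 km.

19.1 km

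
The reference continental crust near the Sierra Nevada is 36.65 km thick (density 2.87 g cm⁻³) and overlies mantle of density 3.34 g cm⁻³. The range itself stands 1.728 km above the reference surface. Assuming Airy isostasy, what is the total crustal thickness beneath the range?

Root depth r = h ρ_c / (ρ_m − ρ_c) = 1.728 km × 2.87 / 0.47 = 10.55 km.
Total thickness = T + h + r = 36.65 km + 1.728 km + 10.55 km = 48.9 km.

48.9 km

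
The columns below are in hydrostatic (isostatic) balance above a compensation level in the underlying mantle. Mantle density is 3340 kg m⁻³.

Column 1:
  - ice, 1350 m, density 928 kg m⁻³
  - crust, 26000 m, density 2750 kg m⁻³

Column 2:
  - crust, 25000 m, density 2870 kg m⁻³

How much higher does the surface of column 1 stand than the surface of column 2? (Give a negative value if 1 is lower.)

For any compensation level in the mantle, the mantle terms cancel and isostasy reduces to e = (Σt_1 − Σt_2) − (Σ(ρt)_1 − Σ(ρt)_2) / ρ_m.
Σt_1 = 27350 m; Σt_2 = 25000 m; Σ(ρt)_1 = 72752800; Σ(ρt)_2 = 71750000 (in m·kg m⁻³).
e = (27350 − 25000) − (72752800 − 71750000) / 3340 = 2050 m.

2050 m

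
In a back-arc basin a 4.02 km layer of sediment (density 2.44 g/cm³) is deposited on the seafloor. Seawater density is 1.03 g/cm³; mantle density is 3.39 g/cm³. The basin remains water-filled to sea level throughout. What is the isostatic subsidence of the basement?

2.4 km

Submarine loading: the sediment displaces seawater, and the subsidence is in turn flooded, so s (ρ_m − ρ_w) = t (ρ_sed − ρ_w).
s = 4.02 km × (2.44 − 1.03) / (3.39 − 1.03) = 2.4 km.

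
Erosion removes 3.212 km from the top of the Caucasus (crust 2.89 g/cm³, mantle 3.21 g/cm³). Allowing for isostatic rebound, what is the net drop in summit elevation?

Rebound u = e ρ_c/ρ_m = 3.212 km × 2.89/3.21 = 2.892 km.
Net surface drop = e − u = 3.212 km − 2.892 km = e (ρ_m − ρ_c)/ρ_m = 0.32 km.

0.32 km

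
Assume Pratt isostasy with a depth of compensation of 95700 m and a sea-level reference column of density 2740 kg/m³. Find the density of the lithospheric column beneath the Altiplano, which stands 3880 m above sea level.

2630 kg/m³

Pratt balance: ρ_ref D = ρ (D + h).
ρ = ρ_ref D/(D + h) = 2740 × 95700 m/(95700 m + 3880 m) = 2630 kg/m³.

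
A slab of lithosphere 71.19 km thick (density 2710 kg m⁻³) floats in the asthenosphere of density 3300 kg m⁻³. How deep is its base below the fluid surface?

Draft d = t ρ_obj/ρ_fluid = 71.19 km × 2710/3300 = 58.5 km.

58.5 km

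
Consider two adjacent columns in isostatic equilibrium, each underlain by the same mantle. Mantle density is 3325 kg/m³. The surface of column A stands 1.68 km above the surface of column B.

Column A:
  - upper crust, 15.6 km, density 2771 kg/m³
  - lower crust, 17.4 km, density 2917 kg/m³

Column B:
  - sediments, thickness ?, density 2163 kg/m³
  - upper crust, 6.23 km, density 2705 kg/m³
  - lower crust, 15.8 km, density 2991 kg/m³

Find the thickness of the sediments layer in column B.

Take the compensation level at the base of the deeper column (depth z_c below the surface of column A) and equate Σ ρ_i t_i down to z_c; mantle fills any gap and the z_c terms cancel.
Column A: 15.6×2771 + 17.4×2917 + (z_c − 33)×3325
Column B: 1.68×0 + x×2163 + 6.23×2705 + 15.8×2991 + (z_c − 1.68 − 22.03 − x)×3325
The z_c×3325 term appears on both sides and cancels. Collect the known terms of each column as K = Σ(ρt)_known − 3325 × (depth of known layers): K_A = 93983.4 − 3325×33 = −15741.6; K_B = 64109.95 − 3325×(1.68 + 22.03) = −14725.8.
Balance: K_A = K_B − x×(3325 − 2163), so x = (K_B − K_A)/(3325 − 2163) = 1015.8/1162 = 0.874 km.

0.874 km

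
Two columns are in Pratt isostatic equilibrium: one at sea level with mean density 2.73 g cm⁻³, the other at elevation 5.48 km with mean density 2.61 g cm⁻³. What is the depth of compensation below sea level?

119 km

ρ_ref D = ρ (D + h) → D (ρ_ref − ρ) = ρ h.
D = ρ h/(ρ_ref − ρ) = 2.61 × 5.48 km/(2.73 − 2.61) = 119 km.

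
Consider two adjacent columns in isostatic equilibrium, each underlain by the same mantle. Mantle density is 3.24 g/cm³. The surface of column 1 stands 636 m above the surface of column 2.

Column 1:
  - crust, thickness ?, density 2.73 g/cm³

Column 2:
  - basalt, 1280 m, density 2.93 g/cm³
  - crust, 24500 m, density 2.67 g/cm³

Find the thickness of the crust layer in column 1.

32200 m

Take the compensation level at the base of the deeper column (depth z_c below the surface of column 1) and equate Σ ρ_i t_i down to z_c; mantle fills any gap and the z_c terms cancel.
Column 1: x×2.73 + (z_c − 0 − x)×3.24
Column 2: 636×0 + 1280×2.93 + 24500×2.67 + (z_c − 636 − 25780)×3.24
The z_c×3.24 term appears on both sides and cancels. Collect the known terms of each column as K = Σ(ρt)_known − 3.24 × (depth of known layers): K_1 = 0 − 3.24×0 = 0; K_2 = 69165.4 − 3.24×(636 + 25780) = −16422.44.
Balance: K_1 − x×(3.24 − 2.73) = K_2, so x = (K_1 − K_2)/(3.24 − 2.73) = 16422.4/0.51 = 32200 m.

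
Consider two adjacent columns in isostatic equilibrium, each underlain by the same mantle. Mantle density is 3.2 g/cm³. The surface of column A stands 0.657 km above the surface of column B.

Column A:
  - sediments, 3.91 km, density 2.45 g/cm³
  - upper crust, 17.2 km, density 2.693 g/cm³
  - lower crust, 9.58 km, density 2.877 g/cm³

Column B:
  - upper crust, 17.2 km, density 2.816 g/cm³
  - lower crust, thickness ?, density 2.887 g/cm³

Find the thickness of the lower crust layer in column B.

Take the compensation level at the base of the deeper column (depth z_c below the surface of column A) and equate Σ ρ_i t_i down to z_c; mantle fills any gap and the z_c terms cancel.
Column A: 3.91×2.45 + 17.2×2.693 + 9.58×2.877 + (z_c − 30.69)×3.2
Column B: 0.657×0 + 17.2×2.816 + x×2.887 + (z_c − 0.657 − 17.2 − x)×3.2
The z_c×3.2 term appears on both sides and cancels. Collect the known terms of each column as K = Σ(ρt)_known − 3.2 × (depth of known layers): K_A = 83.46076 − 3.2×30.69 = −14.74724; K_B = 48.4352 − 3.2×(0.657 + 17.2) = −8.7072.
Balance: K_A = K_B − x×(3.2 − 2.887), so x = (K_B − K_A)/(3.2 − 2.887) = 6.04004/0.313 = 19.3 km.

19.3 km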